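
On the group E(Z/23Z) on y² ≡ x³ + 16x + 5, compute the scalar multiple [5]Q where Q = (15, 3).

(7, 0)

Repeated addition: build up to 5Q.
2Q: tangent at (15, 3): λ = (3·15² + 16)/(2·3) ≡ 1/6. 6⁻¹ ≡ 4 (mod 23), so λ ≡ 1·4 ≡ 4.
  x = λ² - 15 - 15 = 16 - 30 ≡ 9; y = λ·(15 - 9) - 3 ≡ 21. → (9, 21)
3Q: (9, 21) + (15, 3). λ = (3 - 21)/(15 - 9) ≡ 5/6 mod 23. 6⁻¹ ≡ 4 (mod 23) since 6·4 = 24 ≡ 1, so λ ≡ 20.
  x = λ² - 9 - 15 = 400 - 24 ≡ 8; y = λ·(9 - 8) - 21 ≡ 22. → (8, 22)
4Q: (8, 22) + (15, 3). λ = (3 - 22)/(15 - 8) ≡ 4/7 mod 23. 7⁻¹ ≡ 10 (mod 23), so λ ≡ 17.
  x = λ² - 8 - 15 = 289 - 23 ≡ 13; y = λ·(8 - 13) - 22 ≡ 8. → (13, 8)
5Q: (13, 8) + (15, 3). λ = (3 - 8)/(15 - 13) ≡ 18/2 mod 23. 2⁻¹ ≡ 12 (mod 23), so λ ≡ 9.
  x = λ² - 13 - 15 = 81 - 28 ≡ 7; y = λ·(13 - 7) - 8 ≡ 0. → (7, 0)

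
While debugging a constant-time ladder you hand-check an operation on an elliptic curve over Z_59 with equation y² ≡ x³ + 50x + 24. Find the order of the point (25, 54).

5

2P: tangent at (25, 54): λ = (3·25² + 50)/(2·54) ≡ 37/49. 49⁻¹ ≡ 53 (mod 59) since 49·53 = 2597 ≡ 1, so λ ≡ 37·53 ≡ 14.
  x = λ² - 25 - 25 = 196 - 50 ≡ 28; y = λ·(25 - 28) - 54 ≡ 22. → (28, 22)
3P: (28, 22) + (25, 54). λ = (54 - 22)/(25 - 28) ≡ 32/56 mod 59. 56⁻¹ ≡ 39 (mod 59), so λ ≡ 9.
  x = λ² - 28 - 25 = 81 - 53 ≡ 28; y = λ·(28 - 28) - 22 ≡ 37. → (28, 37)
4P: (28, 37) + (25, 54). λ = (54 - 37)/(25 - 28) ≡ 17/56 mod 59. 56⁻¹ ≡ 39 (mod 59) since 56·39 = 2184 ≡ 1, so λ ≡ 14.
  x = λ² - 28 - 25 = 196 - 53 ≡ 25; y = λ·(28 - 25) - 37 ≡ 5. → (25, 5)
5P: (25, 5) + (25, 54): same x and y₁ ≡ -y₂, so the sum is ∞.
5P = ∞, so the order is 5.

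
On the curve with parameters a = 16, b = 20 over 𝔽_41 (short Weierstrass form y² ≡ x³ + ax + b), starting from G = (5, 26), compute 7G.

(27, 2)

Double-and-add on 7 = (111)₂. Start with G = (5, 26) for the leading 1-bit.
double: tangent at (5, 26): λ = (3·5² + 16)/(2·26) ≡ 9/11. 11⁻¹ ≡ 15 (mod 41) since 11·15 = 165 ≡ 1, so λ ≡ 9·15 ≡ 12.
  x = λ² - 5 - 5 = 144 - 10 ≡ 11; y = λ·(5 - 11) - 26 ≡ 25. → (11, 25)
add G: (11, 25) + (5, 26). λ = (26 - 25)/(5 - 11) ≡ 1/35 mod 41. 35⁻¹ ≡ 34 (mod 41) since 35·34 = 1190 ≡ 1, so λ ≡ 34.
  x = λ² - 11 - 5 = 1156 - 16 ≡ 33; y = λ·(11 - 33) - 25 ≡ 6. → (33, 6)
double: tangent at (33, 6): λ = (3·33² + 16)/(2·6) ≡ 3/12. 12⁻¹ ≡ 24 (mod 41) since 12·24 = 288 ≡ 1, so λ ≡ 3·24 ≡ 31.
  x = λ² - 33 - 33 = 961 - 66 ≡ 34; y = λ·(33 - 34) - 6 ≡ 4. → (34, 4)
add G: (34, 4) + (5, 26). λ = (26 - 4)/(5 - 34) ≡ 22/12 mod 41. 12⁻¹ ≡ 24 (mod 41) since 12·24 = 288 ≡ 1, so λ ≡ 36.
  x = λ² - 34 - 5 = 1296 - 39 ≡ 27; y = λ·(34 - 27) - 4 ≡ 2. → (27, 2)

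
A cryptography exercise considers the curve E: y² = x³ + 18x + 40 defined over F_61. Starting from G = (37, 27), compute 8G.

Double-and-add on 8 = (1000)₂. Start with G = (37, 27) for the leading 1-bit.
double: tangent at (37, 27): λ = (3·37² + 18)/(2·27) ≡ 38/54. 54⁻¹ ≡ 26 (mod 61) since 54·26 = 1404 ≡ 1, so λ ≡ 38·26 ≡ 12.
  x = λ² - 37 - 37 = 144 - 74 ≡ 9; y = λ·(37 - 9) - 27 ≡ 4. → (9, 4)
double: tangent at (9, 4): λ = (3·9² + 18)/(2·4) ≡ 17/8. 8⁻¹ ≡ 23 (mod 61) since 8·23 = 184 ≡ 1, so λ ≡ 17·23 ≡ 25.
  x = λ² - 9 - 9 = 625 - 18 ≡ 58; y = λ·(9 - 58) - 4 ≡ 52. → (58, 52)
double: tangent at (58, 52): λ = (3·58² + 18)/(2·52) ≡ 45/43. 43⁻¹ ≡ 44 (mod 61) since 43·44 = 1892 ≡ 1, so λ ≡ 45·44 ≡ 28.
  x = λ² - 58 - 58 = 784 - 116 ≡ 58; y = λ·(58 - 58) - 52 ≡ 9. → (58, 9)

(58, 9)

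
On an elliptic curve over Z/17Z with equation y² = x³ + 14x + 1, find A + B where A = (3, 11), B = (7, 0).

(3, 11) + (7, 0). λ = (0 - 11)/(7 - 3) ≡ 6/4 mod 17. 4⁻¹ ≡ 13 (mod 17), so λ ≡ 10.
  x = λ² - 3 - 7 = 100 - 10 ≡ 5; y = λ·(3 - 5) - 11 ≡ 3. → (5, 3)

(5, 3)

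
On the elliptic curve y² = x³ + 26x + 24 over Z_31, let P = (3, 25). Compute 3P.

Repeated addition: build up to 3P.
2P: tangent at (3, 25): λ = (3·3² + 26)/(2·25) ≡ 22/19. 19⁻¹ ≡ 18 (mod 31), so λ ≡ 22·18 ≡ 24.
  x = λ² - 3 - 3 = 576 - 6 ≡ 12; y = λ·(3 - 12) - 25 ≡ 7. → (12, 7)
3P: (12, 7) + (3, 25). λ = (25 - 7)/(3 - 12) ≡ 18/22 mod 31. 22⁻¹ ≡ 24 (mod 31), so λ ≡ 29.
  x = λ² - 12 - 3 = 841 - 15 ≡ 20; y = λ·(12 - 20) - 7 ≡ 9. → (20, 9)

(20, 9)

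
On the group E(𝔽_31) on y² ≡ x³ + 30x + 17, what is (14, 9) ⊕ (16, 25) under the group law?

(14, 9) + (16, 25). λ = (25 - 9)/(16 - 14) ≡ 16/2 mod 31. 2⁻¹ ≡ 16 (mod 31), so λ ≡ 8.
  x = λ² - 14 - 16 = 64 - 30 ≡ 3; y = λ·(14 - 3) - 9 ≡ 17. → (3, 17)

(3, 17)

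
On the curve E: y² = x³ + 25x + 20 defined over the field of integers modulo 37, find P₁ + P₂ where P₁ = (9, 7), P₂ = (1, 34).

(17, 20)

(9, 7) + (1, 34). λ = (34 - 7)/(1 - 9) ≡ 27/29 mod 37. 29⁻¹ ≡ 23 (mod 37) since 29·23 = 667 ≡ 1, so λ ≡ 29.
  x = λ² - 9 - 1 = 841 - 10 ≡ 17; y = λ·(9 - 17) - 7 ≡ 20. → (17, 20)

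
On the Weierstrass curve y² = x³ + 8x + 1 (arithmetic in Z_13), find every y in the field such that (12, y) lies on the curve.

none

x³ + 8x + 1 = 1825 ≡ 5 (mod 13).
5 is a non-residue mod 13; no y exists.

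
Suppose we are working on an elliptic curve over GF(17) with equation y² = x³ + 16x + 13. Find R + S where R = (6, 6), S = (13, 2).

(6, 6) + (13, 2). λ = (2 - 6)/(13 - 6) ≡ 13/7 mod 17. 7⁻¹ ≡ 5 (mod 17), so λ ≡ 14.
  x = λ² - 6 - 13 = 196 - 19 ≡ 7; y = λ·(6 - 7) - 6 ≡ 14. → (7, 14)

(7, 14)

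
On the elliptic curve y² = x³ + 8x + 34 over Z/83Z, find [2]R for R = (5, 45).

(73, 38)

tangent at (5, 45): λ = (3·5² + 8)/(2·45) ≡ 0/7. 7⁻¹ ≡ 12 (mod 83) since 7·12 = 84 ≡ 1, so λ ≡ 0·12 ≡ 0.
  x = λ² - 5 - 5 = 0 - 10 ≡ 73; y = λ·(5 - 73) - 45 ≡ 38. → (73, 38)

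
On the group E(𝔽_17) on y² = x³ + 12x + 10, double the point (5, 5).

(5, 12)

tangent at (5, 5): λ = (3·5² + 12)/(2·5) ≡ 2/10. 10⁻¹ ≡ 12 (mod 17), so λ ≡ 2·12 ≡ 7.
  x = λ² - 5 - 5 = 49 - 10 ≡ 5; y = λ·(5 - 5) - 5 ≡ 12. → (5, 12)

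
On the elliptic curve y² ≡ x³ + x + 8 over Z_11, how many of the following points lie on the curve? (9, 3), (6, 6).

(9, 3): 3² ≡ 9, rhs ≡ 9 → on.
(6, 6): 6² ≡ 3, rhs ≡ 10 → off.

1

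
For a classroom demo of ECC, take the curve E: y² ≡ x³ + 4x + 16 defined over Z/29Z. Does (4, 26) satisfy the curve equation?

y² = 26² ≡ 9; x³ + 4x + 16 = 96 ≡ 9 (mod 29). 9 = 9.

yes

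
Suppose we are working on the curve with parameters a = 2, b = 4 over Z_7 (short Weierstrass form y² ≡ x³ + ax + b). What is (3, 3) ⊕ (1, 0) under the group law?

(3, 3) + (1, 0). λ = (0 - 3)/(1 - 3) ≡ 4/5 mod 7. 5⁻¹ ≡ 3 (mod 7), so λ ≡ 5.
  x = λ² - 3 - 1 = 25 - 4 ≡ 0; y = λ·(3 - 0) - 3 ≡ 5. → (0, 5)

(0, 5)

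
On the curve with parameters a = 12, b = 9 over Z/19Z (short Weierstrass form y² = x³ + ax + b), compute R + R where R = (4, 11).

tangent at (4, 11): λ = (3·4² + 12)/(2·11) ≡ 3/3. 3⁻¹ ≡ 13 (mod 19), so λ ≡ 3·13 ≡ 1.
  x = λ² - 4 - 4 = 1 - 8 ≡ 12; y = λ·(4 - 12) - 11 ≡ 0. → (12, 0)

(12, 0)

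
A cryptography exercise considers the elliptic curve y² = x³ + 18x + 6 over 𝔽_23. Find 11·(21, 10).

Write P = (21, 10).
Repeated addition: build up to 11P.
2P: tangent at (21, 10): λ = (3·21² + 18)/(2·10) ≡ 7/20. 20⁻¹ ≡ 15 (mod 23), so λ ≡ 7·15 ≡ 13.
  x = λ² - 21 - 21 = 169 - 42 ≡ 12; y = λ·(21 - 12) - 10 ≡ 15. → (12, 15)
3P: (12, 15) + (21, 10). λ = (10 - 15)/(21 - 12) ≡ 18/9 mod 23. 9⁻¹ ≡ 18 (mod 23), so λ ≡ 2.
  x = λ² - 12 - 21 = 4 - 33 ≡ 17; y = λ·(12 - 17) - 15 ≡ 21. → (17, 21)
4P: (17, 21) + (21, 10). λ = (10 - 21)/(21 - 17) ≡ 12/4 mod 23. 4⁻¹ ≡ 6 (mod 23), so λ ≡ 3.
  x = λ² - 17 - 21 = 9 - 38 ≡ 17; y = λ·(17 - 17) - 21 ≡ 2. → (17, 2)
5P: (17, 2) + (21, 10). λ = (10 - 2)/(21 - 17) ≡ 8/4 mod 23. 4⁻¹ ≡ 6 (mod 23), so λ ≡ 2.
  x = λ² - 17 - 21 = 4 - 38 ≡ 12; y = λ·(17 - 12) - 2 ≡ 8. → (12, 8)
6P: (12, 8) + (21, 10). λ = (10 - 8)/(21 - 12) ≡ 2/9 mod 23. 9⁻¹ ≡ 18 (mod 23), so λ ≡ 13.
  x = λ² - 12 - 21 = 169 - 33 ≡ 21; y = λ·(12 - 21) - 8 ≡ 13. → (21, 13)
7P: (21, 13) + (21, 10): same x and y₁ ≡ -y₂, so the sum is ∞.
8P: ∞ + (21, 10) = (21, 10) (identity).
9P: tangent at (21, 10): λ = (3·21² + 18)/(2·10) ≡ 7/20. 20⁻¹ ≡ 15 (mod 23), so λ ≡ 7·15 ≡ 13.
  x = λ² - 21 - 21 = 169 - 42 ≡ 12; y = λ·(21 - 12) - 10 ≡ 15. → (12, 15)
10P: (12, 15) + (21, 10). λ = (10 - 15)/(21 - 12) ≡ 18/9 mod 23. 9⁻¹ ≡ 18 (mod 23), so λ ≡ 2.
  x = λ² - 12 - 21 = 4 - 33 ≡ 17; y = λ·(12 - 17) - 15 ≡ 21. → (17, 21)
11P: (17, 21) + (21, 10). λ = (10 - 21)/(21 - 17) ≡ 12/4 mod 23. 4⁻¹ ≡ 6 (mod 23), so λ ≡ 3.
  x = λ² - 17 - 21 = 9 - 38 ≡ 17; y = λ·(17 - 17) - 21 ≡ 2. → (17, 2)

(17, 2)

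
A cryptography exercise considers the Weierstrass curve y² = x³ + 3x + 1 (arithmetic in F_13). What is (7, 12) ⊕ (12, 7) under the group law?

(8, 2)

(7, 12) + (12, 7). λ = (7 - 12)/(12 - 7) ≡ 8/5 mod 13. 5⁻¹ ≡ 8 (mod 13), so λ ≡ 12.
  x = λ² - 7 - 12 = 144 - 19 ≡ 8; y = λ·(7 - 8) - 12 ≡ 2. → (8, 2)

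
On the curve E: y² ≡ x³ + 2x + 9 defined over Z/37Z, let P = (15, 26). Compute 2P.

tangent at (15, 26): λ = (3·15² + 2)/(2·26) ≡ 11/15. 15⁻¹ ≡ 5 (mod 37), so λ ≡ 11·5 ≡ 18.
  x = λ² - 15 - 15 = 324 - 30 ≡ 35; y = λ·(15 - 35) - 26 ≡ 21. → (35, 21)

(35, 21)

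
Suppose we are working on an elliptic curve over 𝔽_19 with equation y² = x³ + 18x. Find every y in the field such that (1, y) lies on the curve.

0

x³ + 18x + 0 = 19 ≡ 0 (mod 19).
Only y = 0 satisfies y² ≡ 0.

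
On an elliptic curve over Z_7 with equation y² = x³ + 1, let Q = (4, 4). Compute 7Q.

Repeated addition: build up to 7Q.
2Q: tangent at (4, 4): λ = (3·4² + 0)/(2·4) ≡ 6/1. 1⁻¹ ≡ 1 (mod 7), so λ ≡ 6·1 ≡ 6.
  x = λ² - 4 - 4 = 36 - 8 ≡ 0; y = λ·(4 - 0) - 4 ≡ 6. → (0, 6)
3Q: (0, 6) + (4, 4). λ = (4 - 6)/(4 - 0) ≡ 5/4 mod 7. 4⁻¹ ≡ 2 (mod 7), so λ ≡ 3.
  x = λ² - 0 - 4 = 9 - 4 ≡ 5; y = λ·(0 - 5) - 6 ≡ 0. → (5, 0)
4Q: (5, 0) + (4, 4). λ = (4 - 0)/(4 - 5) ≡ 4/6 mod 7. 6⁻¹ ≡ 6 (mod 7), so λ ≡ 3.
  x = λ² - 5 - 4 = 9 - 9 ≡ 0; y = λ·(5 - 0) - 0 ≡ 1. → (0, 1)
5Q: (0, 1) + (4, 4). λ = (4 - 1)/(4 - 0) ≡ 3/4 mod 7. 4⁻¹ ≡ 2 (mod 7) since 4·2 = 8 ≡ 1, so λ ≡ 6.
  x = λ² - 0 - 4 = 36 - 4 ≡ 4; y = λ·(0 - 4) - 1 ≡ 3. → (4, 3)
6Q: (4, 3) + (4, 4): same x and y₁ ≡ -y₂, so the sum is O.
7Q: O + (4, 4) = (4, 4) (identity).

(4, 4)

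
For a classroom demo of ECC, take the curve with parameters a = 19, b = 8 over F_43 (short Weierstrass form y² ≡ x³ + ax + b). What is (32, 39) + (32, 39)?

(15, 20)

tangent at (32, 39): λ = (3·32² + 19)/(2·39) ≡ 38/35. 35⁻¹ ≡ 16 (mod 43), so λ ≡ 38·16 ≡ 6.
  x = λ² - 32 - 32 = 36 - 64 ≡ 15; y = λ·(32 - 15) - 39 ≡ 20. → (15, 20)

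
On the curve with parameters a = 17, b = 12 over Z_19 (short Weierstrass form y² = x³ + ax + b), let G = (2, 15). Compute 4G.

Repeated addition: build up to 4G.
2G: tangent at (2, 15): λ = (3·2² + 17)/(2·15) ≡ 10/11. 11⁻¹ ≡ 7 (mod 19), so λ ≡ 10·7 ≡ 13.
  x = λ² - 2 - 2 = 169 - 4 ≡ 13; y = λ·(2 - 13) - 15 ≡ 13. → (13, 13)
3G: (13, 13) + (2, 15). λ = (15 - 13)/(2 - 13) ≡ 2/8 mod 19. 8⁻¹ ≡ 12 (mod 19), so λ ≡ 5.
  x = λ² - 13 - 2 = 25 - 15 ≡ 10; y = λ·(13 - 10) - 13 ≡ 2. → (10, 2)
4G: (10, 2) + (2, 15). λ = (15 - 2)/(2 - 10) ≡ 13/11 mod 19. 11⁻¹ ≡ 7 (mod 19), so λ ≡ 15.
  x = λ² - 10 - 2 = 225 - 12 ≡ 4; y = λ·(10 - 4) - 2 ≡ 12. → (4, 12)

(4, 12)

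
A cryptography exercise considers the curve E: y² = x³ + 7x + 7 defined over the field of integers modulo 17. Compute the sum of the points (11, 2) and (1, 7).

(11, 2) + (1, 7). λ = (7 - 2)/(1 - 11) ≡ 5/7 mod 17. 7⁻¹ ≡ 5 (mod 17), so λ ≡ 8.
  x = λ² - 11 - 1 = 64 - 12 ≡ 1; y = λ·(11 - 1) - 2 ≡ 10. → (1, 10)

(1, 10)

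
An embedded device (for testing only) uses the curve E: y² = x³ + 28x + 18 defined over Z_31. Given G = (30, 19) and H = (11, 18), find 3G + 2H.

First 3G:
Repeated addition: build up to 3G.
2G: tangent at (30, 19): λ = (3·30² + 28)/(2·19) ≡ 0/7. 7⁻¹ ≡ 9 (mod 31), so λ ≡ 0·9 ≡ 0.
  x = λ² - 30 - 30 = 0 - 60 ≡ 2; y = λ·(30 - 2) - 19 ≡ 12. → (2, 12)
3G: (2, 12) + (30, 19). λ = (19 - 12)/(30 - 2) ≡ 7/28 mod 31. 28⁻¹ ≡ 10 (mod 31), so λ ≡ 8.
  x = λ² - 2 - 30 = 64 - 32 ≡ 1; y = λ·(2 - 1) - 12 ≡ 27. → (1, 27)
3G = (1, 27).
Next 2H:
Repeated addition: build up to 2H.
2H: tangent at (11, 18): λ = (3·11² + 28)/(2·18) ≡ 19/5. 5⁻¹ ≡ 25 (mod 31), so λ ≡ 19·25 ≡ 10.
  x = λ² - 11 - 11 = 100 - 22 ≡ 16; y = λ·(11 - 16) - 18 ≡ 25. → (16, 25)
2H = (16, 25).
Finally 3G + 2H:
(1, 27) + (16, 25). λ = (25 - 27)/(16 - 1) ≡ 29/15 mod 31. 15⁻¹ ≡ 29 (mod 31), so λ ≡ 4.
  x = λ² - 1 - 16 = 16 - 17 ≡ 30; y = λ·(1 - 30) - 27 ≡ 12. → (30, 12)

(30, 12)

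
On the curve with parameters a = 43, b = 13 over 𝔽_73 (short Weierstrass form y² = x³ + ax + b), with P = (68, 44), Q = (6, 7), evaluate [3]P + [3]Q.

First 3P:
Repeated addition: build up to 3P.
2P: tangent at (68, 44): λ = (3·68² + 43)/(2·44) ≡ 45/15. 15⁻¹ ≡ 39 (mod 73) since 15·39 = 585 ≡ 1, so λ ≡ 45·39 ≡ 3.
  x = λ² - 68 - 68 = 9 - 136 ≡ 19; y = λ·(68 - 19) - 44 ≡ 30. → (19, 30)
3P: (19, 30) + (68, 44). λ = (44 - 30)/(68 - 19) ≡ 14/49 mod 73. 49⁻¹ ≡ 3 (mod 73), so λ ≡ 42.
  x = λ² - 19 - 68 = 1764 - 87 ≡ 71; y = λ·(19 - 71) - 30 ≡ 49. → (71, 49)
3P = (71, 49).
Next 3Q:
Repeated addition: build up to 3Q.
2Q: tangent at (6, 7): λ = (3·6² + 43)/(2·7) ≡ 5/14. 14⁻¹ ≡ 47 (mod 73) since 14·47 = 658 ≡ 1, so λ ≡ 5·47 ≡ 16.
  x = λ² - 6 - 6 = 256 - 12 ≡ 25; y = λ·(6 - 25) - 7 ≡ 54. → (25, 54)
3Q: (25, 54) + (6, 7). λ = (7 - 54)/(6 - 25) ≡ 26/54 mod 73. 54⁻¹ ≡ 23 (mod 73), so λ ≡ 14.
  x = λ² - 25 - 6 = 196 - 31 ≡ 19; y = λ·(25 - 19) - 54 ≡ 30. → (19, 30)
3Q = (19, 30).
Finally 3P + 3Q:
(71, 49) + (19, 30). λ = (30 - 49)/(19 - 71) ≡ 54/21 mod 73. 21⁻¹ ≡ 7 (mod 73), so λ ≡ 13.
  x = λ² - 71 - 19 = 169 - 90 ≡ 6; y = λ·(71 - 6) - 49 ≡ 66. → (6, 66)

(6, 66)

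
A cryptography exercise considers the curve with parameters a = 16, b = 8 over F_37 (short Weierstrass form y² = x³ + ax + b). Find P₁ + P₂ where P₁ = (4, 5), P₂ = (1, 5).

(4, 5) + (1, 5). λ = (5 - 5)/(1 - 4) ≡ 0/34 mod 37. 34⁻¹ ≡ 12 (mod 37), so λ ≡ 0.
  x = λ² - 4 - 1 = 0 - 5 ≡ 32; y = λ·(4 - 32) - 5 ≡ 32. → (32, 32)

(32, 32)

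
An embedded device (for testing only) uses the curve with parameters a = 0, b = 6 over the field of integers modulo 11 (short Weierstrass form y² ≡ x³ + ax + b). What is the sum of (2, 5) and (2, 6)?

O

The two points share x = 2 and their y-coordinates satisfy 5 + 6 ≡ 0 (mod 11), so they are inverses. Their sum is O.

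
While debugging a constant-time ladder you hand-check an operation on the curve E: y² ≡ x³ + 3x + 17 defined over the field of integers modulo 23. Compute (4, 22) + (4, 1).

O

The two points share x = 4 and their y-coordinates satisfy 22 + 1 ≡ 0 (mod 23), so they are inverses. Their sum is ∞.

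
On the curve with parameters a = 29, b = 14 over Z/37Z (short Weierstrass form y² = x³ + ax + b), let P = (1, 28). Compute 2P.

(24, 17)

tangent at (1, 28): λ = (3·1² + 29)/(2·28) ≡ 32/19. 19⁻¹ ≡ 2 (mod 37) since 19·2 = 38 ≡ 1, so λ ≡ 32·2 ≡ 27.
  x = λ² - 1 - 1 = 729 - 2 ≡ 24; y = λ·(1 - 24) - 28 ≡ 17. → (24, 17)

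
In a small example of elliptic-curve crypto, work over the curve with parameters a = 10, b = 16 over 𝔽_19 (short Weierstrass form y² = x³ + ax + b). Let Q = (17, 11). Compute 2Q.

tangent at (17, 11): λ = (3·17² + 10)/(2·11) ≡ 3/3. 3⁻¹ ≡ 13 (mod 19), so λ ≡ 3·13 ≡ 1.
  x = λ² - 17 - 17 = 1 - 34 ≡ 5; y = λ·(17 - 5) - 11 ≡ 1. → (5, 1)

(5, 1)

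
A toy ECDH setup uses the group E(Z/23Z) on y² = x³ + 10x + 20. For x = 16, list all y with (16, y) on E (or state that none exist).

x³ + 10x + 20 = 4276 ≡ 21 (mod 23).
21 is a non-residue mod 23; no y exists.

none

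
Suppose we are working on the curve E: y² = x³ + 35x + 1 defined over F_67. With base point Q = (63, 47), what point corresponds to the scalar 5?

(5, 10)

Double-and-add on 5 = (101)₂. Start with Q = (63, 47) for the leading 1-bit.
double: tangent at (63, 47): λ = (3·63² + 35)/(2·47) ≡ 16/27. 27⁻¹ ≡ 5 (mod 67), so λ ≡ 16·5 ≡ 13.
  x = λ² - 63 - 63 = 169 - 126 ≡ 43; y = λ·(63 - 43) - 47 ≡ 12. → (43, 12)
double: tangent at (43, 12): λ = (3·43² + 35)/(2·12) ≡ 21/24. 24⁻¹ ≡ 14 (mod 67), so λ ≡ 21·14 ≡ 26.
  x = λ² - 43 - 43 = 676 - 86 ≡ 54; y = λ·(43 - 54) - 12 ≡ 37. → (54, 37)
add Q: (54, 37) + (63, 47). λ = (47 - 37)/(63 - 54) ≡ 10/9 mod 67. 9⁻¹ ≡ 15 (mod 67) since 9·15 = 135 ≡ 1, so λ ≡ 16.
  x = λ² - 54 - 63 = 256 - 117 ≡ 5; y = λ·(54 - 5) - 37 ≡ 10. → (5, 10)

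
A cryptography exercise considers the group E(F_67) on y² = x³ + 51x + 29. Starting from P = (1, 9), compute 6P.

Double-and-add on 6 = (110)₂. Start with P = (1, 9) for the leading 1-bit.
double: tangent at (1, 9): λ = (3·1² + 51)/(2·9) ≡ 54/18. 18⁻¹ ≡ 41 (mod 67), so λ ≡ 54·41 ≡ 3.
  x = λ² - 1 - 1 = 9 - 2 ≡ 7; y = λ·(1 - 7) - 9 ≡ 40. → (7, 40)
add P: (7, 40) + (1, 9). λ = (9 - 40)/(1 - 7) ≡ 36/61 mod 67. 61⁻¹ ≡ 11 (mod 67), so λ ≡ 61.
  x = λ² - 7 - 1 = 3721 - 8 ≡ 28; y = λ·(7 - 28) - 40 ≡ 19. → (28, 19)
double: tangent at (28, 19): λ = (3·28² + 51)/(2·19) ≡ 58/38. 38⁻¹ ≡ 30 (mod 67), so λ ≡ 58·30 ≡ 65.
  x = λ² - 28 - 28 = 4225 - 56 ≡ 15; y = λ·(28 - 15) - 19 ≡ 22. → (15, 22)

(15, 22)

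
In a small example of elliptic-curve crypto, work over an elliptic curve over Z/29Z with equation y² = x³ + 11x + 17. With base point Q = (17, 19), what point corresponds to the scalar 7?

(25, 5)

Repeated addition: build up to 7Q.
2Q: tangent at (17, 19): λ = (3·17² + 11)/(2·19) ≡ 8/9. 9⁻¹ ≡ 13 (mod 29), so λ ≡ 8·13 ≡ 17.
  x = λ² - 17 - 17 = 289 - 34 ≡ 23; y = λ·(17 - 23) - 19 ≡ 24. → (23, 24)
3Q: (23, 24) + (17, 19). λ = (19 - 24)/(17 - 23) ≡ 24/23 mod 29. 23⁻¹ ≡ 24 (mod 29) since 23·24 = 552 ≡ 1, so λ ≡ 25.
  x = λ² - 23 - 17 = 625 - 40 ≡ 5; y = λ·(23 - 5) - 24 ≡ 20. → (5, 20)
4Q: (5, 20) + (17, 19). λ = (19 - 20)/(17 - 5) ≡ 28/12 mod 29. 12⁻¹ ≡ 17 (mod 29), so λ ≡ 12.
  x = λ² - 5 - 17 = 144 - 22 ≡ 6; y = λ·(5 - 6) - 20 ≡ 26. → (6, 26)
5Q: (6, 26) + (17, 19). λ = (19 - 26)/(17 - 6) ≡ 22/11 mod 29. 11⁻¹ ≡ 8 (mod 29) since 11·8 = 88 ≡ 1, so λ ≡ 2.
  x = λ² - 6 - 17 = 4 - 23 ≡ 10; y = λ·(6 - 10) - 26 ≡ 24. → (10, 24)
6Q: (10, 24) + (17, 19). λ = (19 - 24)/(17 - 10) ≡ 24/7 mod 29. 7⁻¹ ≡ 25 (mod 29), so λ ≡ 20.
  x = λ² - 10 - 17 = 400 - 27 ≡ 25; y = λ·(10 - 25) - 24 ≡ 24. → (25, 24)
7Q: (25, 24) + (17, 19). λ = (19 - 24)/(17 - 25) ≡ 24/21 mod 29. 21⁻¹ ≡ 18 (mod 29) since 21·18 = 378 ≡ 1, so λ ≡ 26.
  x = λ² - 25 - 17 = 676 - 42 ≡ 25; y = λ·(25 - 25) - 24 ≡ 5. → (25, 5)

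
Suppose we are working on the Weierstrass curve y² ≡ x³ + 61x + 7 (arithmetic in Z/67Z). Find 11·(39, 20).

(7, 43)

Write Q = (39, 20).
Repeated addition: build up to 11Q.
2Q: tangent at (39, 20): λ = (3·39² + 61)/(2·20) ≡ 1/40. 40⁻¹ ≡ 62 (mod 67) since 40·62 = 2480 ≡ 1, so λ ≡ 1·62 ≡ 62.
  x = λ² - 39 - 39 = 3844 - 78 ≡ 14; y = λ·(39 - 14) - 20 ≡ 56. → (14, 56)
3Q: (14, 56) + (39, 20). λ = (20 - 56)/(39 - 14) ≡ 31/25 mod 67. 25⁻¹ ≡ 59 (mod 67), so λ ≡ 20.
  x = λ² - 14 - 39 = 400 - 53 ≡ 12; y = λ·(14 - 12) - 56 ≡ 51. → (12, 51)
4Q: (12, 51) + (39, 20). λ = (20 - 51)/(39 - 12) ≡ 36/27 mod 67. 27⁻¹ ≡ 5 (mod 67) since 27·5 = 135 ≡ 1, so λ ≡ 46.
  x = λ² - 12 - 39 = 2116 - 51 ≡ 55; y = λ·(12 - 55) - 51 ≡ 48. → (55, 48)
5Q: (55, 48) + (39, 20). λ = (20 - 48)/(39 - 55) ≡ 39/51 mod 67. 51⁻¹ ≡ 46 (mod 67), so λ ≡ 52.
  x = λ² - 55 - 39 = 2704 - 94 ≡ 64; y = λ·(55 - 64) - 48 ≡ 20. → (64, 20)
6Q: (64, 20) + (39, 20). λ = (20 - 20)/(39 - 64) ≡ 0/42 mod 67. 42⁻¹ ≡ 8 (mod 67) since 42·8 = 336 ≡ 1, so λ ≡ 0.
  x = λ² - 64 - 39 = 0 - 103 ≡ 31; y = λ·(64 - 31) - 20 ≡ 47. → (31, 47)
7Q: (31, 47) + (39, 20). λ = (20 - 47)/(39 - 31) ≡ 40/8 mod 67. 8⁻¹ ≡ 42 (mod 67), so λ ≡ 5.
  x = λ² - 31 - 39 = 25 - 70 ≡ 22; y = λ·(31 - 22) - 47 ≡ 65. → (22, 65)
8Q: (22, 65) + (39, 20). λ = (20 - 65)/(39 - 22) ≡ 22/17 mod 67. 17⁻¹ ≡ 4 (mod 67), so λ ≡ 21.
  x = λ² - 22 - 39 = 441 - 61 ≡ 45; y = λ·(22 - 45) - 65 ≡ 55. → (45, 55)
9Q: (45, 55) + (39, 20). λ = (20 - 55)/(39 - 45) ≡ 32/61 mod 67. 61⁻¹ ≡ 11 (mod 67), so λ ≡ 17.
  x = λ² - 45 - 39 = 289 - 84 ≡ 4; y = λ·(45 - 4) - 55 ≡ 39. → (4, 39)
10Q: (4, 39) + (39, 20). λ = (20 - 39)/(39 - 4) ≡ 48/35 mod 67. 35⁻¹ ≡ 23 (mod 67), so λ ≡ 32.
  x = λ² - 4 - 39 = 1024 - 43 ≡ 43; y = λ·(4 - 43) - 39 ≡ 53. → (43, 53)
11Q: (43, 53) + (39, 20). λ = (20 - 53)/(39 - 43) ≡ 34/63 mod 67. 63⁻¹ ≡ 50 (mod 67), so λ ≡ 25.
  x = λ² - 43 - 39 = 625 - 82 ≡ 7; y = λ·(43 - 7) - 53 ≡ 43. → (7, 43)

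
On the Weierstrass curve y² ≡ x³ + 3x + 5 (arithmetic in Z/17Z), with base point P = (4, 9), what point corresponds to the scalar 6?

Repeated addition: build up to 6P.
2P: tangent at (4, 9): λ = (3·4² + 3)/(2·9) ≡ 0/1. 1⁻¹ ≡ 1 (mod 17) since 1·1 = 1 ≡ 1, so λ ≡ 0·1 ≡ 0.
  x = λ² - 4 - 4 = 0 - 8 ≡ 9; y = λ·(4 - 9) - 9 ≡ 8. → (9, 8)
3P: (9, 8) + (4, 9). λ = (9 - 8)/(4 - 9) ≡ 1/12 mod 17. 12⁻¹ ≡ 10 (mod 17), so λ ≡ 10.
  x = λ² - 9 - 4 = 100 - 13 ≡ 2; y = λ·(9 - 2) - 8 ≡ 11. → (2, 11)
4P: (2, 11) + (4, 9). λ = (9 - 11)/(4 - 2) ≡ 15/2 mod 17. 2⁻¹ ≡ 9 (mod 17) since 2·9 = 18 ≡ 1, so λ ≡ 16.
  x = λ² - 2 - 4 = 256 - 6 ≡ 12; y = λ·(2 - 12) - 11 ≡ 16. → (12, 16)
5P: (12, 16) + (4, 9). λ = (9 - 16)/(4 - 12) ≡ 10/9 mod 17. 9⁻¹ ≡ 2 (mod 17) since 9·2 = 18 ≡ 1, so λ ≡ 3.
  x = λ² - 12 - 4 = 9 - 16 ≡ 10; y = λ·(12 - 10) - 16 ≡ 7. → (10, 7)
6P: (10, 7) + (4, 9). λ = (9 - 7)/(4 - 10) ≡ 2/11 mod 17. 11⁻¹ ≡ 14 (mod 17) since 11·14 = 154 ≡ 1, so λ ≡ 11.
  x = λ² - 10 - 4 = 121 - 14 ≡ 5; y = λ·(10 - 5) - 7 ≡ 14. → (5, 14)

(5, 14)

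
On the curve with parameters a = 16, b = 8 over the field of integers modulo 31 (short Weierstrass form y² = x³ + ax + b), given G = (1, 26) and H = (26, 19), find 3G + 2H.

First 3G:
Repeated addition: build up to 3G.
2G: tangent at (1, 26): λ = (3·1² + 16)/(2·26) ≡ 19/21. 21⁻¹ ≡ 3 (mod 31), so λ ≡ 19·3 ≡ 26.
  x = λ² - 1 - 1 = 676 - 2 ≡ 23; y = λ·(1 - 23) - 26 ≡ 22. → (23, 22)
3G: (23, 22) + (1, 26). λ = (26 - 22)/(1 - 23) ≡ 4/9 mod 31. 9⁻¹ ≡ 7 (mod 31) since 9·7 = 63 ≡ 1, so λ ≡ 28.
  x = λ² - 23 - 1 = 784 - 24 ≡ 16; y = λ·(23 - 16) - 22 ≡ 19. → (16, 19)
3G = (16, 19).
Next 2H:
Repeated addition: build up to 2H.
2H: tangent at (26, 19): λ = (3·26² + 16)/(2·19) ≡ 29/7. 7⁻¹ ≡ 9 (mod 31), so λ ≡ 29·9 ≡ 13.
  x = λ² - 26 - 26 = 169 - 52 ≡ 24; y = λ·(26 - 24) - 19 ≡ 7. → (24, 7)
2H = (24, 7).
Finally 3G + 2H:
(16, 19) + (24, 7). λ = (7 - 19)/(24 - 16) ≡ 19/8 mod 31. 8⁻¹ ≡ 4 (mod 31), so λ ≡ 14.
  x = λ² - 16 - 24 = 196 - 40 ≡ 1; y = λ·(16 - 1) - 19 ≡ 5. → (1, 5)

(1, 5)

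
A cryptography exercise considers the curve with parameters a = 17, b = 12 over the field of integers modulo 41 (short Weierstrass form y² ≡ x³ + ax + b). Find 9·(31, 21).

(31, 21)

Write Q = (31, 21).
Repeated addition: build up to 9Q.
2Q: tangent at (31, 21): λ = (3·31² + 17)/(2·21) ≡ 30/1. 1⁻¹ ≡ 1 (mod 41), so λ ≡ 30·1 ≡ 30.
  x = λ² - 31 - 31 = 900 - 62 ≡ 18; y = λ·(31 - 18) - 21 ≡ 0. → (18, 0)
3Q: (18, 0) + (31, 21). λ = (21 - 0)/(31 - 18) ≡ 21/13 mod 41. 13⁻¹ ≡ 19 (mod 41), so λ ≡ 30.
  x = λ² - 18 - 31 = 900 - 49 ≡ 31; y = λ·(18 - 31) - 0 ≡ 20. → (31, 20)
4Q: (31, 20) + (31, 21): same x and y₁ ≡ -y₂, so the sum is 𝒪.
5Q: 𝒪 + (31, 21) = (31, 21) (identity).
6Q: tangent at (31, 21): λ = (3·31² + 17)/(2·21) ≡ 30/1. 1⁻¹ ≡ 1 (mod 41), so λ ≡ 30·1 ≡ 30.
  x = λ² - 31 - 31 = 900 - 62 ≡ 18; y = λ·(31 - 18) - 21 ≡ 0. → (18, 0)
7Q: (18, 0) + (31, 21). λ = (21 - 0)/(31 - 18) ≡ 21/13 mod 41. 13⁻¹ ≡ 19 (mod 41) since 13·19 = 247 ≡ 1, so λ ≡ 30.
  x = λ² - 18 - 31 = 900 - 49 ≡ 31; y = λ·(18 - 31) - 0 ≡ 20. → (31, 20)
8Q: (31, 20) + (31, 21): same x and y₁ ≡ -y₂, so the sum is 𝒪.
9Q: 𝒪 + (31, 21) = (31, 21) (identity).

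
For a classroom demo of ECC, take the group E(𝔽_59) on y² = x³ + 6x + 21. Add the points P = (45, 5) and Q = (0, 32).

(12, 46)

(45, 5) + (0, 32). λ = (32 - 5)/(0 - 45) ≡ 27/14 mod 59. 14⁻¹ ≡ 38 (mod 59) since 14·38 = 532 ≡ 1, so λ ≡ 23.
  x = λ² - 45 - 0 = 529 - 45 ≡ 12; y = λ·(45 - 12) - 5 ≡ 46. → (12, 46)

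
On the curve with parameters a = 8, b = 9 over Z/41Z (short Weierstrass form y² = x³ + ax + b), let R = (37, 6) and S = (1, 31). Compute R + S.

(37, 6) + (1, 31). λ = (31 - 6)/(1 - 37) ≡ 25/5 mod 41. 5⁻¹ ≡ 33 (mod 41), so λ ≡ 5.
  x = λ² - 37 - 1 = 25 - 38 ≡ 28; y = λ·(37 - 28) - 6 ≡ 39. → (28, 39)

(28, 39)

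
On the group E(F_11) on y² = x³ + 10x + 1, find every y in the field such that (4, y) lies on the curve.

x³ + 10x + 1 = 105 ≡ 6 (mod 11).
6 is a non-residue mod 11; no y exists.

none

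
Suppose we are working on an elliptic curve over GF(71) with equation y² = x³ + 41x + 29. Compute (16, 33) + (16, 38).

O

The two points share x = 16 and their y-coordinates satisfy 33 + 38 ≡ 0 (mod 71), so they are inverses. Their sum is 𝒪.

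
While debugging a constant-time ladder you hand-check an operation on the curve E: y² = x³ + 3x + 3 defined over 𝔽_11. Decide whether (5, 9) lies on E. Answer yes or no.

y² = 9² ≡ 4; x³ + 3x + 3 = 143 ≡ 0 (mod 11). 4 ≠ 0.

no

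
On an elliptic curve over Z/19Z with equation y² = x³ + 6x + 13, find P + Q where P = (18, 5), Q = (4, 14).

(18, 5) + (4, 14). λ = (14 - 5)/(4 - 18) ≡ 9/5 mod 19. 5⁻¹ ≡ 4 (mod 19) since 5·4 = 20 ≡ 1, so λ ≡ 17.
  x = λ² - 18 - 4 = 289 - 22 ≡ 1; y = λ·(18 - 1) - 5 ≡ 18. → (1, 18)

(1, 18)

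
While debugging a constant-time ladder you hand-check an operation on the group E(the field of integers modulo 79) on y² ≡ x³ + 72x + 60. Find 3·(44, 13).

Write G = (44, 13).
Repeated addition: build up to 3G.
2G: tangent at (44, 13): λ = (3·44² + 72)/(2·13) ≡ 34/26. 26⁻¹ ≡ 76 (mod 79), so λ ≡ 34·76 ≡ 56.
  x = λ² - 44 - 44 = 3136 - 88 ≡ 46; y = λ·(44 - 46) - 13 ≡ 33. → (46, 33)
3G: (46, 33) + (44, 13). λ = (13 - 33)/(44 - 46) ≡ 59/77 mod 79. 77⁻¹ ≡ 39 (mod 79), so λ ≡ 10.
  x = λ² - 46 - 44 = 100 - 90 ≡ 10; y = λ·(46 - 10) - 33 ≡ 11. → (10, 11)

(10, 11)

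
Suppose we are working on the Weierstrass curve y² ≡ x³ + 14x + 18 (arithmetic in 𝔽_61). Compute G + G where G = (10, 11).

tangent at (10, 11): λ = (3·10² + 14)/(2·11) ≡ 9/22. 22⁻¹ ≡ 25 (mod 61) since 22·25 = 550 ≡ 1, so λ ≡ 9·25 ≡ 42.
  x = λ² - 10 - 10 = 1764 - 20 ≡ 36; y = λ·(10 - 36) - 11 ≡ 56. → (36, 56)

(36, 56)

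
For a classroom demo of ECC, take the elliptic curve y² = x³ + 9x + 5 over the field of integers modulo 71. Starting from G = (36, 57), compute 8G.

Repeated addition: build up to 8G.
2G: tangent at (36, 57): λ = (3·36² + 9)/(2·57) ≡ 63/43. 43⁻¹ ≡ 38 (mod 71), so λ ≡ 63·38 ≡ 51.
  x = λ² - 36 - 36 = 2601 - 72 ≡ 44; y = λ·(36 - 44) - 57 ≡ 32. → (44, 32)
3G: (44, 32) + (36, 57). λ = (57 - 32)/(36 - 44) ≡ 25/63 mod 71. 63⁻¹ ≡ 62 (mod 71), so λ ≡ 59.
  x = λ² - 44 - 36 = 3481 - 80 ≡ 64; y = λ·(44 - 64) - 32 ≡ 66. → (64, 66)
4G: (64, 66) + (36, 57). λ = (57 - 66)/(36 - 64) ≡ 62/43 mod 71. 43⁻¹ ≡ 38 (mod 71), so λ ≡ 13.
  x = λ² - 64 - 36 = 169 - 100 ≡ 69; y = λ·(64 - 69) - 66 ≡ 11. → (69, 11)
5G: (69, 11) + (36, 57). λ = (57 - 11)/(36 - 69) ≡ 46/38 mod 71. 38⁻¹ ≡ 43 (mod 71) since 38·43 = 1634 ≡ 1, so λ ≡ 61.
  x = λ² - 69 - 36 = 3721 - 105 ≡ 66; y = λ·(69 - 66) - 11 ≡ 30. → (66, 30)
6G: (66, 30) + (36, 57). λ = (57 - 30)/(36 - 66) ≡ 27/41 mod 71. 41⁻¹ ≡ 26 (mod 71), so λ ≡ 63.
  x = λ² - 66 - 36 = 3969 - 102 ≡ 33; y = λ·(66 - 33) - 30 ≡ 61. → (33, 61)
7G: (33, 61) + (36, 57). λ = (57 - 61)/(36 - 33) ≡ 67/3 mod 71. 3⁻¹ ≡ 24 (mod 71) since 3·24 = 72 ≡ 1, so λ ≡ 46.
  x = λ² - 33 - 36 = 2116 - 69 ≡ 59; y = λ·(33 - 59) - 61 ≡ 21. → (59, 21)
8G: (59, 21) + (36, 57). λ = (57 - 21)/(36 - 59) ≡ 36/48 mod 71. 48⁻¹ ≡ 37 (mod 71) since 48·37 = 1776 ≡ 1, so λ ≡ 54.
  x = λ² - 59 - 36 = 2916 - 95 ≡ 52; y = λ·(59 - 52) - 21 ≡ 2. → (52, 2)

(52, 2)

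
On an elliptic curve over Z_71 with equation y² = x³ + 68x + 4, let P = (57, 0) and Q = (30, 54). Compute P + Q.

(59, 4)

(57, 0) + (30, 54). λ = (54 - 0)/(30 - 57) ≡ 54/44 mod 71. 44⁻¹ ≡ 21 (mod 71), so λ ≡ 69.
  x = λ² - 57 - 30 = 4761 - 87 ≡ 59; y = λ·(57 - 59) - 0 ≡ 4. → (59, 4)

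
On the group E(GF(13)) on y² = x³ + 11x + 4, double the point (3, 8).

(10, 3)

tangent at (3, 8): λ = (3·3² + 11)/(2·8) ≡ 12/3. 3⁻¹ ≡ 9 (mod 13), so λ ≡ 12·9 ≡ 4.
  x = λ² - 3 - 3 = 16 - 6 ≡ 10; y = λ·(3 - 10) - 8 ≡ 3. → (10, 3)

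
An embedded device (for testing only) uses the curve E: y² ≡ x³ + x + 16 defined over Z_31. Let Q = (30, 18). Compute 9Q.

(12, 19)

Repeated addition: build up to 9Q.
2Q: tangent at (30, 18): λ = (3·30² + 1)/(2·18) ≡ 4/5. 5⁻¹ ≡ 25 (mod 31), so λ ≡ 4·25 ≡ 7.
  x = λ² - 30 - 30 = 49 - 60 ≡ 20; y = λ·(30 - 20) - 18 ≡ 21. → (20, 21)
3Q: (20, 21) + (30, 18). λ = (18 - 21)/(30 - 20) ≡ 28/10 mod 31. 10⁻¹ ≡ 28 (mod 31), so λ ≡ 9.
  x = λ² - 20 - 30 = 81 - 50 ≡ 0; y = λ·(20 - 0) - 21 ≡ 4. → (0, 4)
4Q: (0, 4) + (30, 18). λ = (18 - 4)/(30 - 0) ≡ 14/30 mod 31. 30⁻¹ ≡ 30 (mod 31), so λ ≡ 17.
  x = λ² - 0 - 30 = 289 - 30 ≡ 11; y = λ·(0 - 11) - 4 ≡ 26. → (11, 26)
5Q: (11, 26) + (30, 18). λ = (18 - 26)/(30 - 11) ≡ 23/19 mod 31. 19⁻¹ ≡ 18 (mod 31), so λ ≡ 11.
  x = λ² - 11 - 30 = 121 - 41 ≡ 18; y = λ·(11 - 18) - 26 ≡ 21. → (18, 21)
6Q: (18, 21) + (30, 18). λ = (18 - 21)/(30 - 18) ≡ 28/12 mod 31. 12⁻¹ ≡ 13 (mod 31) since 12·13 = 156 ≡ 1, so λ ≡ 23.
  x = λ² - 18 - 30 = 529 - 48 ≡ 16; y = λ·(18 - 16) - 21 ≡ 25. → (16, 25)
7Q: (16, 25) + (30, 18). λ = (18 - 25)/(30 - 16) ≡ 24/14 mod 31. 14⁻¹ ≡ 20 (mod 31), so λ ≡ 15.
  x = λ² - 16 - 30 = 225 - 46 ≡ 24; y = λ·(16 - 24) - 25 ≡ 10. → (24, 10)
8Q: (24, 10) + (30, 18). λ = (18 - 10)/(30 - 24) ≡ 8/6 mod 31. 6⁻¹ ≡ 26 (mod 31) since 6·26 = 156 ≡ 1, so λ ≡ 22.
  x = λ² - 24 - 30 = 484 - 54 ≡ 27; y = λ·(24 - 27) - 10 ≡ 17. → (27, 17)
9Q: (27, 17) + (30, 18). λ = (18 - 17)/(30 - 27) ≡ 1/3 mod 31. 3⁻¹ ≡ 21 (mod 31), so λ ≡ 21.
  x = λ² - 27 - 30 = 441 - 57 ≡ 12; y = λ·(27 - 12) - 17 ≡ 19. → (12, 19)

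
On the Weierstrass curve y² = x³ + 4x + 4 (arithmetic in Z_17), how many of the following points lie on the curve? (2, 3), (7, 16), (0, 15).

(2, 3): 3² ≡ 9, rhs ≡ 3 → off.
(7, 16): 16² ≡ 1, rhs ≡ 1 → on.
(0, 15): 15² ≡ 4, rhs ≡ 4 → on.

2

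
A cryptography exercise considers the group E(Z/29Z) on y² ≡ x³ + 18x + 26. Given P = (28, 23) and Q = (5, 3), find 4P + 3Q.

(1, 25)

First 4P:
Double-and-add on 4 = (100)₂. Start with P = (28, 23) for the leading 1-bit.
double: tangent at (28, 23): λ = (3·28² + 18)/(2·23) ≡ 21/17. 17⁻¹ ≡ 12 (mod 29) since 17·12 = 204 ≡ 1, so λ ≡ 21·12 ≡ 20.
  x = λ² - 28 - 28 = 400 - 56 ≡ 25; y = λ·(28 - 25) - 23 ≡ 8. → (25, 8)
double: tangent at (25, 8): λ = (3·25² + 18)/(2·8) ≡ 8/16. 16⁻¹ ≡ 20 (mod 29) since 16·20 = 320 ≡ 1, so λ ≡ 8·20 ≡ 15.
  x = λ² - 25 - 25 = 225 - 50 ≡ 1; y = λ·(25 - 1) - 8 ≡ 4. → (1, 4)
4P = (1, 4).
Next 3Q:
Repeated addition: build up to 3Q.
2Q: tangent at (5, 3): λ = (3·5² + 18)/(2·3) ≡ 6/6. 6⁻¹ ≡ 5 (mod 29) since 6·5 = 30 ≡ 1, so λ ≡ 6·5 ≡ 1.
  x = λ² - 5 - 5 = 1 - 10 ≡ 20; y = λ·(5 - 20) - 3 ≡ 11. → (20, 11)
3Q: (20, 11) + (5, 3). λ = (3 - 11)/(5 - 20) ≡ 21/14 mod 29. 14⁻¹ ≡ 27 (mod 29) since 14·27 = 378 ≡ 1, so λ ≡ 16.
  x = λ² - 20 - 5 = 256 - 25 ≡ 28; y = λ·(20 - 28) - 11 ≡ 6. → (28, 6)
3Q = (28, 6).
Finally 4P + 3Q:
(1, 4) + (28, 6). λ = (6 - 4)/(28 - 1) ≡ 2/27 mod 29. 27⁻¹ ≡ 14 (mod 29), so λ ≡ 28.
  x = λ² - 1 - 28 = 784 - 29 ≡ 1; y = λ·(1 - 1) - 4 ≡ 25. → (1, 25)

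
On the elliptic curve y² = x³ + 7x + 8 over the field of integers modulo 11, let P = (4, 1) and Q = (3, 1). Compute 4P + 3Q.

First 4P:
Double-and-add on 4 = (100)₂. Start with P = (4, 1) for the leading 1-bit.
double: tangent at (4, 1): λ = (3·4² + 7)/(2·1) ≡ 0/2. 2⁻¹ ≡ 6 (mod 11), so λ ≡ 0·6 ≡ 0.
  x = λ² - 4 - 4 = 0 - 8 ≡ 3; y = λ·(4 - 3) - 1 ≡ 10. → (3, 10)
double: tangent at (3, 10): λ = (3·3² + 7)/(2·10) ≡ 1/9. 9⁻¹ ≡ 5 (mod 11), so λ ≡ 1·5 ≡ 5.
  x = λ² - 3 - 3 = 25 - 6 ≡ 8; y = λ·(3 - 8) - 10 ≡ 9. → (8, 9)
4P = (8, 9).
Next 3Q:
Repeated addition: build up to 3Q.
2Q: tangent at (3, 1): λ = (3·3² + 7)/(2·1) ≡ 1/2. 2⁻¹ ≡ 6 (mod 11) since 2·6 = 12 ≡ 1, so λ ≡ 1·6 ≡ 6.
  x = λ² - 3 - 3 = 36 - 6 ≡ 8; y = λ·(3 - 8) - 1 ≡ 2. → (8, 2)
3Q: (8, 2) + (3, 1). λ = (1 - 2)/(3 - 8) ≡ 10/6 mod 11. 6⁻¹ ≡ 2 (mod 11) since 6·2 = 12 ≡ 1, so λ ≡ 9.
  x = λ² - 8 - 3 = 81 - 11 ≡ 4; y = λ·(8 - 4) - 2 ≡ 1. → (4, 1)
3Q = (4, 1).
Finally 4P + 3Q:
(8, 9) + (4, 1). λ = (1 - 9)/(4 - 8) ≡ 3/7 mod 11. 7⁻¹ ≡ 8 (mod 11) since 7·8 = 56 ≡ 1, so λ ≡ 2.
  x = λ² - 8 - 4 = 4 - 12 ≡ 3; y = λ·(8 - 3) - 9 ≡ 1. → (3, 1)

(3, 1)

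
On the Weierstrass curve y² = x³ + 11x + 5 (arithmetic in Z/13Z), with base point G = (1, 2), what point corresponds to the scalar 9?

(10, 6)

Double-and-add on 9 = (1001)₂. Start with G = (1, 2) for the leading 1-bit.
double: tangent at (1, 2): λ = (3·1² + 11)/(2·2) ≡ 1/4. 4⁻¹ ≡ 10 (mod 13) since 4·10 = 40 ≡ 1, so λ ≡ 1·10 ≡ 10.
  x = λ² - 1 - 1 = 100 - 2 ≡ 7; y = λ·(1 - 7) - 2 ≡ 3. → (7, 3)
double: tangent at (7, 3): λ = (3·7² + 11)/(2·3) ≡ 2/6. 6⁻¹ ≡ 11 (mod 13), so λ ≡ 2·11 ≡ 9.
  x = λ² - 7 - 7 = 81 - 14 ≡ 2; y = λ·(7 - 2) - 3 ≡ 3. → (2, 3)
double: tangent at (2, 3): λ = (3·2² + 11)/(2·3) ≡ 10/6. 6⁻¹ ≡ 11 (mod 13) since 6·11 = 66 ≡ 1, so λ ≡ 10·11 ≡ 6.
  x = λ² - 2 - 2 = 36 - 4 ≡ 6; y = λ·(2 - 6) - 3 ≡ 12. → (6, 12)
add G: (6, 12) + (1, 2). λ = (2 - 12)/(1 - 6) ≡ 3/8 mod 13. 8⁻¹ ≡ 5 (mod 13), so λ ≡ 2.
  x = λ² - 6 - 1 = 4 - 7 ≡ 10; y = λ·(6 - 10) - 12 ≡ 6. → (10, 6)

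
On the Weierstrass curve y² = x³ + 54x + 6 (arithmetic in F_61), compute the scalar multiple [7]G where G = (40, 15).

Repeated addition: build up to 7G.
2G: tangent at (40, 15): λ = (3·40² + 54)/(2·15) ≡ 35/30. 30⁻¹ ≡ 59 (mod 61) since 30·59 = 1770 ≡ 1, so λ ≡ 35·59 ≡ 52.
  x = λ² - 40 - 40 = 2704 - 80 ≡ 1; y = λ·(40 - 1) - 15 ≡ 0. → (1, 0)
3G: (1, 0) + (40, 15). λ = (15 - 0)/(40 - 1) ≡ 15/39 mod 61. 39⁻¹ ≡ 36 (mod 61) since 39·36 = 1404 ≡ 1, so λ ≡ 52.
  x = λ² - 1 - 40 = 2704 - 41 ≡ 40; y = λ·(1 - 40) - 0 ≡ 46. → (40, 46)
4G: (40, 46) + (40, 15): same x and y₁ ≡ -y₂, so the sum is ∞.
5G: ∞ + (40, 15) = (40, 15) (identity).
6G: tangent at (40, 15): λ = (3·40² + 54)/(2·15) ≡ 35/30. 30⁻¹ ≡ 59 (mod 61), so λ ≡ 35·59 ≡ 52.
  x = λ² - 40 - 40 = 2704 - 80 ≡ 1; y = λ·(40 - 1) - 15 ≡ 0. → (1, 0)
7G: (1, 0) + (40, 15). λ = (15 - 0)/(40 - 1) ≡ 15/39 mod 61. 39⁻¹ ≡ 36 (mod 61), so λ ≡ 52.
  x = λ² - 1 - 40 = 2704 - 41 ≡ 40; y = λ·(1 - 40) - 0 ≡ 46. → (40, 46)

(40, 46)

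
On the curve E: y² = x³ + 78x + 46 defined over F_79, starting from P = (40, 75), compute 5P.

Repeated addition: build up to 5P.
2P: tangent at (40, 75): λ = (3·40² + 78)/(2·75) ≡ 59/71. 71⁻¹ ≡ 69 (mod 79) since 71·69 = 4899 ≡ 1, so λ ≡ 59·69 ≡ 42.
  x = λ² - 40 - 40 = 1764 - 80 ≡ 25; y = λ·(40 - 25) - 75 ≡ 2. → (25, 2)
3P: (25, 2) + (40, 75). λ = (75 - 2)/(40 - 25) ≡ 73/15 mod 79. 15⁻¹ ≡ 58 (mod 79) since 15·58 = 870 ≡ 1, so λ ≡ 47.
  x = λ² - 25 - 40 = 2209 - 65 ≡ 11; y = λ·(25 - 11) - 2 ≡ 24. → (11, 24)
4P: (11, 24) + (40, 75). λ = (75 - 24)/(40 - 11) ≡ 51/29 mod 79. 29⁻¹ ≡ 30 (mod 79) since 29·30 = 870 ≡ 1, so λ ≡ 29.
  x = λ² - 11 - 40 = 841 - 51 ≡ 0; y = λ·(11 - 0) - 24 ≡ 58. → (0, 58)
5P: (0, 58) + (40, 75). λ = (75 - 58)/(40 - 0) ≡ 17/40 mod 79. 40⁻¹ ≡ 2 (mod 79) since 40·2 = 80 ≡ 1, so λ ≡ 34.
  x = λ² - 0 - 40 = 1156 - 40 ≡ 10; y = λ·(0 - 10) - 58 ≡ 76. → (10, 76)

(10, 76)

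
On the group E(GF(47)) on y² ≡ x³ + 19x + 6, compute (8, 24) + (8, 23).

O

The two points share x = 8 and their y-coordinates satisfy 24 + 23 ≡ 0 (mod 47), so they are inverses. Their sum is 𝒪.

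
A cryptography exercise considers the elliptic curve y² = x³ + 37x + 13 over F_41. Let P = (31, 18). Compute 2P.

tangent at (31, 18): λ = (3·31² + 37)/(2·18) ≡ 9/36. 36⁻¹ ≡ 8 (mod 41) since 36·8 = 288 ≡ 1, so λ ≡ 9·8 ≡ 31.
  x = λ² - 31 - 31 = 961 - 62 ≡ 38; y = λ·(31 - 38) - 18 ≡ 11. → (38, 11)

(38, 11)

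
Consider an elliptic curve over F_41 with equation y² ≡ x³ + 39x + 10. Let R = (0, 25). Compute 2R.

(37, 6)

tangent at (0, 25): λ = (3·0² + 39)/(2·25) ≡ 39/9. 9⁻¹ ≡ 32 (mod 41) since 9·32 = 288 ≡ 1, so λ ≡ 39·32 ≡ 18.
  x = λ² - 0 - 0 = 324 - 0 ≡ 37; y = λ·(0 - 37) - 25 ≡ 6. → (37, 6)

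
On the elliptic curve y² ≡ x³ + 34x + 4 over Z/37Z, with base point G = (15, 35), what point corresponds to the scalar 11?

Double-and-add on 11 = (1011)₂. Start with G = (15, 35) for the leading 1-bit.
double: tangent at (15, 35): λ = (3·15² + 34)/(2·35) ≡ 6/33. 33⁻¹ ≡ 9 (mod 37) since 33·9 = 297 ≡ 1, so λ ≡ 6·9 ≡ 17.
  x = λ² - 15 - 15 = 289 - 30 ≡ 0; y = λ·(15 - 0) - 35 ≡ 35. → (0, 35)
double: tangent at (0, 35): λ = (3·0² + 34)/(2·35) ≡ 34/33. 33⁻¹ ≡ 9 (mod 37), so λ ≡ 34·9 ≡ 10.
  x = λ² - 0 - 0 = 100 - 0 ≡ 26; y = λ·(0 - 26) - 35 ≡ 1. → (26, 1)
add G: (26, 1) + (15, 35). λ = (35 - 1)/(15 - 26) ≡ 34/26 mod 37. 26⁻¹ ≡ 10 (mod 37) since 26·10 = 260 ≡ 1, so λ ≡ 7.
  x = λ² - 26 - 15 = 49 - 41 ≡ 8; y = λ·(26 - 8) - 1 ≡ 14. → (8, 14)
double: tangent at (8, 14): λ = (3·8² + 34)/(2·14) ≡ 4/28. 28⁻¹ ≡ 4 (mod 37) since 28·4 = 112 ≡ 1, so λ ≡ 4·4 ≡ 16.
  x = λ² - 8 - 8 = 256 - 16 ≡ 18; y = λ·(8 - 18) - 14 ≡ 11. → (18, 11)
add G: (18, 11) + (15, 35). λ = (35 - 11)/(15 - 18) ≡ 24/34 mod 37. 34⁻¹ ≡ 12 (mod 37), so λ ≡ 29.
  x = λ² - 18 - 15 = 841 - 33 ≡ 31; y = λ·(18 - 31) - 11 ≡ 19. → (31, 19)

(31, 19)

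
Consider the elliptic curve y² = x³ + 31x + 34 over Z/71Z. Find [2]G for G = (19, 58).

(48, 54)

tangent at (19, 58): λ = (3·19² + 31)/(2·58) ≡ 49/45. 45⁻¹ ≡ 30 (mod 71), so λ ≡ 49·30 ≡ 50.
  x = λ² - 19 - 19 = 2500 - 38 ≡ 48; y = λ·(19 - 48) - 58 ≡ 54. → (48, 54)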